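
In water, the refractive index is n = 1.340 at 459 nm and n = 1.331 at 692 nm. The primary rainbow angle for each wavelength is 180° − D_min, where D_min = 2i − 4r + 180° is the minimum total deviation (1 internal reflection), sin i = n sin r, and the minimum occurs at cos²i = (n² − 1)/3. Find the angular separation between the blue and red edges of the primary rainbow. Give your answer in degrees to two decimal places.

1.30°

At 459 nm (n = 1.340): cos²i = 0.26520 → i = 59.004°, r = 39.770°, D_min = 138.929°, rainbow angle = 41.071°.
At 692 nm (n = 1.331): cos²i = 0.25719 → i = 59.527°, r = 40.356°, D_min = 137.630°, rainbow angle = 42.370°.
Angular width = |41.071° − 42.370°| = 1.299°.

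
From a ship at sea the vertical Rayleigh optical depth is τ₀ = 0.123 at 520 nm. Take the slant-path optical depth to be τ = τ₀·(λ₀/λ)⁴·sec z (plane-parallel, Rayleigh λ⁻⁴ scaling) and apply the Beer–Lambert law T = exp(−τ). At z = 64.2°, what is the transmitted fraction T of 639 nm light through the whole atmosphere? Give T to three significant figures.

sec 64.2° = 2.2976.
τ = 0.123 × (520/639)⁴ × 2.2976 = 0.123 × 0.4385 × 2.2976 = 0.1239.
T = exp(−0.1239) = 0.8834.

0.883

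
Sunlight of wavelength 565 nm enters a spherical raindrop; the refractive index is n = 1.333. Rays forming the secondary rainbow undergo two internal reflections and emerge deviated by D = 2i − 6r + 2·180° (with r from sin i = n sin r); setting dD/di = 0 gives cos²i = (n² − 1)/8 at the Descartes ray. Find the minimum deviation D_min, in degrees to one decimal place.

230.9°

cos²i = (1.77689 − 1)/8 = 0.09711; i = arccos(0.31163) = 71.843°.
sin r = sin 71.843°/1.333 = 0.71283; r = 45.466°.
D_min = 2·71.843° − 6·45.466° + 360° = 230.891°.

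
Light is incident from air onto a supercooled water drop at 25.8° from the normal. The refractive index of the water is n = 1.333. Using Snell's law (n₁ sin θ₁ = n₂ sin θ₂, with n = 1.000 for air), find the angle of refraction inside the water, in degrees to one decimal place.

19.1°

Snell: sin θ_r = sin θ_i / n = sin 25.8° / 1.333 = 0.4352 / 1.333 = 0.3265.
θ_r = arcsin(0.3265) = 19.06°.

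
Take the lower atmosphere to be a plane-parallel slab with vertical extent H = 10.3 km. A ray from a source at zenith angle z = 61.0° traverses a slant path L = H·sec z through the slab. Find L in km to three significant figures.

sec z = 1/cos 61.0° = 2.0627.
L = 10.3 × 2.0627 = 21.245 km.

21.2 km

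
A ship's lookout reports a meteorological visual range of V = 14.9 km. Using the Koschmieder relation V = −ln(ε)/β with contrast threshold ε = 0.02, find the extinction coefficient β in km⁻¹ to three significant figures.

β = −ln(0.02) / V = 3.912 / 14.9 = 0.2626 km⁻¹.

0.263 km⁻¹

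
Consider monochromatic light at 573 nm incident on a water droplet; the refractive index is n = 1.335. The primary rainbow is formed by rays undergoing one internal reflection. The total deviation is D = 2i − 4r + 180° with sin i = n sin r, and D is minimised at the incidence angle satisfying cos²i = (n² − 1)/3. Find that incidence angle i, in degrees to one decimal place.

59.3°

cos²i = (1.335² − 1)/3 = (1.78222 − 1)/3 = 0.26074.
cos i = 0.51063, so i = 59.294°.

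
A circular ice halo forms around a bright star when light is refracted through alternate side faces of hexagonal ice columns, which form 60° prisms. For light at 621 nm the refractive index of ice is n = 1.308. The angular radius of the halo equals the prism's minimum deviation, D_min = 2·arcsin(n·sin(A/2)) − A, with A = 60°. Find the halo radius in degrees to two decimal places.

n·sin(A/2) = 1.308 × sin 30° = 1.308 × 0.5000 = 0.6540.
D_min = 2·arcsin(0.6540) − 60° = 2 × 40.844° − 60° = 21.688°.

21.69°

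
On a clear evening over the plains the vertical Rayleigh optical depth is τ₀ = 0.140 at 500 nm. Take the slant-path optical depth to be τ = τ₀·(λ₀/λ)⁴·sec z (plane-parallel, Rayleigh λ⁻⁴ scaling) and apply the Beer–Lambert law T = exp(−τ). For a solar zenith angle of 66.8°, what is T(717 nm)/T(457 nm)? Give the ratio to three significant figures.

1.53

Airmass: sec 66.8° = 2.5384.
τ(717 nm) = 0.140 × (500/717)⁴ × 2.5384 = 0.140 × 0.2365 × 2.5384 = 0.0840.
τ(457 nm) = 0.140 × (500/457)⁴ × 2.5384 = 0.140 × 1.4329 × 2.5384 = 0.5092.
T(717)/T(457) = exp(τ_B − τ_A) = exp(0.4252) = 1.5299.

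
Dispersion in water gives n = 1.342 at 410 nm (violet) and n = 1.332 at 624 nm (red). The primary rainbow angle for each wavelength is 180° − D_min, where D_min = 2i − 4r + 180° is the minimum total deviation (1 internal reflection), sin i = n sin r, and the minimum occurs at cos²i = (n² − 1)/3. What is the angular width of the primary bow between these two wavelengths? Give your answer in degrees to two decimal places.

At 410 nm (n = 1.342): cos²i = 0.26699 → i = 58.888°, r = 39.641°, D_min = 139.213°, rainbow angle = 40.787°.
At 624 nm (n = 1.332): cos²i = 0.25807 → i = 59.469°, r = 40.290°, D_min = 137.776°, rainbow angle = 42.224°.
Angular width = |40.787° − 42.224°| = 1.437°.

1.44°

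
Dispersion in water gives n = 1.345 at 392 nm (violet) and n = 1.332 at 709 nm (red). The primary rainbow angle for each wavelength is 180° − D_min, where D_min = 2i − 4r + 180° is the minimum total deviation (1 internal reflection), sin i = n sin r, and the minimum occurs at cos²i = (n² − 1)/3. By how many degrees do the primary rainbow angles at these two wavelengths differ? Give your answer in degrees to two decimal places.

At 392 nm (n = 1.345): cos²i = 0.26967 → i = 58.715°, r = 39.448°, D_min = 139.635°, rainbow angle = 40.365°.
At 709 nm (n = 1.332): cos²i = 0.25807 → i = 59.469°, r = 40.290°, D_min = 137.776°, rainbow angle = 42.224°.
Angular width = |40.365° − 42.224°| = 1.859°.

1.86°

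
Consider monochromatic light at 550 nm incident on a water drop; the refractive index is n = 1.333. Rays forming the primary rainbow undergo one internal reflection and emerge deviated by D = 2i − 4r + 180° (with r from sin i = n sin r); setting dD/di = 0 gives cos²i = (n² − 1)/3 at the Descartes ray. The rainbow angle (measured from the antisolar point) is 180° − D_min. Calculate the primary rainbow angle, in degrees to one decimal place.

42.1°

cos²i = (1.77689 − 1)/3 = 0.25896; i = arccos(0.50888) = 59.410°.
sin r = sin 59.410°/1.333 = 0.64579; r = 40.225°.
D_min = 2·59.410° − 4·40.225° + 180° = 137.922°.
Rainbow angle = 180° − D_min = 42.078°.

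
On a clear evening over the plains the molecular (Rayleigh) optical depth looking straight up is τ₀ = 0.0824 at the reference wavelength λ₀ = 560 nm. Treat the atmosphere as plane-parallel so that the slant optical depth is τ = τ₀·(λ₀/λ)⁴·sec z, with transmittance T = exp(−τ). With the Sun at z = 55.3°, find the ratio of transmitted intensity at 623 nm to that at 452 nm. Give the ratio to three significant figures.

1.28

Airmass: sec 55.3° = 1.7566.
τ(623 nm) = 0.0824 × (560/623)⁴ × 1.7566 = 0.0824 × 0.6528 × 1.7566 = 0.0945.
τ(452 nm) = 0.0824 × (560/452)⁴ × 1.7566 = 0.0824 × 2.3561 × 1.7566 = 0.3410.
T(623)/T(452) = exp(τ_B − τ_A) = exp(0.2465) = 1.2796.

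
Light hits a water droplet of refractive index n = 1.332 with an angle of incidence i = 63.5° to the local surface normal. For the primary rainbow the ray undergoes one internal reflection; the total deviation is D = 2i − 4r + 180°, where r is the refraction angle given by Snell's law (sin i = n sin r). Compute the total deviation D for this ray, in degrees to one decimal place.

138.2°

sin r = sin 63.5° / 1.332 = 0.8949/1.332 = 0.6719; r = 42.21°.
D = 2·63.5° − 4·42.21° + 180° = 127.00° − 168.85° + 180° = 138.15°.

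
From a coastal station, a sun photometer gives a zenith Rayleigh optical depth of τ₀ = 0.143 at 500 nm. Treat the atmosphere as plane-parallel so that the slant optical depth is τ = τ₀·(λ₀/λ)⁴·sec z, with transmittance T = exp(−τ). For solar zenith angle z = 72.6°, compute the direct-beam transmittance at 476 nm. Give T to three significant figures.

sec 72.6° = 3.3440.
τ = 0.143 × (500/476)⁴ × 3.3440 = 0.143 × 1.2175 × 3.3440 = 0.5822.
T = exp(−0.5822) = 0.5587.

0.559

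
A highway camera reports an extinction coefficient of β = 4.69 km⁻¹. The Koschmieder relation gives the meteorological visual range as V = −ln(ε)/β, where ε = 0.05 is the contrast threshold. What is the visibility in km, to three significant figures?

0.639 km

V = −ln(0.05) / 4.69 = 2.996 / 4.69 = 0.6387 km.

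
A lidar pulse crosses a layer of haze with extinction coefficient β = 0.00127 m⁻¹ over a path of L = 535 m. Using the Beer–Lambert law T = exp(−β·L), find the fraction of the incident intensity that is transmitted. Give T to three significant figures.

τ = β·L = 0.00127 × 535 = 0.6794.
T = exp(−0.6794) = 0.5069.

0.507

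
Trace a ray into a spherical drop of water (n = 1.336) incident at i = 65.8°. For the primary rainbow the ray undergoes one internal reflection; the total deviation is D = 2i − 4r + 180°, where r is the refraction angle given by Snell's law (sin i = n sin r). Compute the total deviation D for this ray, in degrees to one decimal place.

sin r = sin 65.8° / 1.336 = 0.9121/1.336 = 0.6827; r = 43.06°.
D = 2·65.8° − 4·43.06° + 180° = 131.60° − 172.23° + 180° = 139.37°.

139.4°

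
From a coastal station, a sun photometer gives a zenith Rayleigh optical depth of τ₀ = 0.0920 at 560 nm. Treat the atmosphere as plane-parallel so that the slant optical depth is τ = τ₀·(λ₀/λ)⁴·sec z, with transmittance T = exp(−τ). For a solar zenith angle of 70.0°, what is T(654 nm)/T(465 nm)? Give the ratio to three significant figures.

Airmass: sec 70.0° = 2.9238.
τ(654 nm) = 0.0920 × (560/654)⁴ × 2.9238 = 0.0920 × 0.5376 × 2.9238 = 0.1446.
τ(465 nm) = 0.0920 × (560/465)⁴ × 2.9238 = 0.0920 × 2.1035 × 2.9238 = 0.5658.
T(654)/T(465) = exp(τ_B − τ_A) = exp(0.4212) = 1.5238.

1.52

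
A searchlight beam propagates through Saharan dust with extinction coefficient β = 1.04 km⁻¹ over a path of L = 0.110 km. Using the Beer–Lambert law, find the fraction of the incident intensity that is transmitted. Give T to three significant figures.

0.892

τ = β·L = 1.04 × 0.110 = 0.1144.
T = exp(−0.1144) = 0.8919.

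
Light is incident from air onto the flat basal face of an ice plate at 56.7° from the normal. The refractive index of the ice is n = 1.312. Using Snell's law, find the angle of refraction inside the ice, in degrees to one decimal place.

39.6°

Snell: sin θ_r = sin θ_i / n = sin 56.7° / 1.312 = 0.8358 / 1.312 = 0.6370.
θ_r = arcsin(0.6370) = 39.57°.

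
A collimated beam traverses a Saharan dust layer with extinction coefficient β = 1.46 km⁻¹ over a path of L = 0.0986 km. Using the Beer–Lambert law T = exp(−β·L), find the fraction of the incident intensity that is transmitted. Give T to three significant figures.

0.866

τ = β·L = 1.46 × 0.0986 = 0.1440.
T = exp(−0.1440) = 0.8659.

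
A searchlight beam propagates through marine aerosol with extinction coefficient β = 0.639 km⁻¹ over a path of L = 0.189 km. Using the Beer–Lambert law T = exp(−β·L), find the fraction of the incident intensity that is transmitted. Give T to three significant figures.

τ = β·L = 0.639 × 0.189 = 0.1208.
T = exp(−0.1208) = 0.8862.

0.886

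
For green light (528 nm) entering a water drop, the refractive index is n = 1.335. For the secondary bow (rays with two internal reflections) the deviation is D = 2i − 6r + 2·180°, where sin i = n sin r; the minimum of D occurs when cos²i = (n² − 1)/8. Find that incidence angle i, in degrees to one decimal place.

cos²i = (1.335² − 1)/8 = (1.78222 − 1)/8 = 0.09778.
cos i = 0.31269, so i = 71.778°.

71.8°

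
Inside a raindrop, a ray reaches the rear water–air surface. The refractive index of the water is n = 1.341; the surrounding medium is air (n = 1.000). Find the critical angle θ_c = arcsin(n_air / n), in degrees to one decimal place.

sin θ_c = n_air / n = 1.000 / 1.341 = 0.7457.
θ_c = arcsin(0.7457) = 48.22°.

48.2°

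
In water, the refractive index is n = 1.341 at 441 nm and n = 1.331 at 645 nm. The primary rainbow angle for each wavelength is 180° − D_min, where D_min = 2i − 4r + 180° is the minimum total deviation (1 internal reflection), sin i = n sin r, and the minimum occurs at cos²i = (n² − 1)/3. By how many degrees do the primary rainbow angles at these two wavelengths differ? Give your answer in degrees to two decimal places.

At 441 nm (n = 1.341): cos²i = 0.26609 → i = 58.946°, r = 39.705°, D_min = 139.071°, rainbow angle = 40.929°.
At 645 nm (n = 1.331): cos²i = 0.25719 → i = 59.527°, r = 40.356°, D_min = 137.630°, rainbow angle = 42.370°.
Angular width = |40.929° − 42.370°| = 1.441°.

1.44°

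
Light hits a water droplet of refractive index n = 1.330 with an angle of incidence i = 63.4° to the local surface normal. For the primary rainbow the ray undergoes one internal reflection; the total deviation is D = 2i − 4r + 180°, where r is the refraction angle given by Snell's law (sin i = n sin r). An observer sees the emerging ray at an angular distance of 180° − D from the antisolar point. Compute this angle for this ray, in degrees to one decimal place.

sin r = sin 63.4° / 1.330 = 0.8942/1.330 = 0.6723; r = 42.24°.
D = 2·63.4° − 4·42.24° + 180° = 126.80° − 168.98° + 180° = 137.82°.
Angle from antisolar point = 180° − D = 42.18°.

42.2°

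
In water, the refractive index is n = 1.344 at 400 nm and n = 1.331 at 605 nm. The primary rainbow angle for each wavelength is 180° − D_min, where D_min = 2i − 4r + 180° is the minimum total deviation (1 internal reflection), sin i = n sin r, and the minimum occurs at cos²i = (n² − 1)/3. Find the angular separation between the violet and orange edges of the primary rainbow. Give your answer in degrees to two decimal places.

At 400 nm (n = 1.344): cos²i = 0.26878 → i = 58.772°, r = 39.512°, D_min = 139.495°, rainbow angle = 40.505°.
At 605 nm (n = 1.331): cos²i = 0.25719 → i = 59.527°, r = 40.356°, D_min = 137.630°, rainbow angle = 42.370°.
Angular width = |40.505° − 42.370°| = 1.865°.

1.86°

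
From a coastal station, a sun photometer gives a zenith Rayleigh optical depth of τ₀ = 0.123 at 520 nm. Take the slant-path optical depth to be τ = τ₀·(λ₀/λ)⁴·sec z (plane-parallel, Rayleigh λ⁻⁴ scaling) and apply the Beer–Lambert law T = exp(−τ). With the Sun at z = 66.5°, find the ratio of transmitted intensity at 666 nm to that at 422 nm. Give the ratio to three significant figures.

Airmass: sec 66.5° = 2.5078.
τ(666 nm) = 0.123 × (520/666)⁴ × 2.5078 = 0.123 × 0.3716 × 2.5078 = 0.1146.
τ(422 nm) = 0.123 × (520/422)⁴ × 2.5078 = 0.123 × 2.3055 × 2.5078 = 0.7112.
T(666)/T(422) = exp(τ_B − τ_A) = exp(0.5965) = 1.8158.

1.82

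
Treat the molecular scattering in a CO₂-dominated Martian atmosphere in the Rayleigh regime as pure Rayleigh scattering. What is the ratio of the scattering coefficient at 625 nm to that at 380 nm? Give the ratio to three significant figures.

0.137

Rayleigh scattering ∝ λ⁻⁴, so the ratio of coefficients is the inverse fourth power of the wavelength ratio.
σ(625)/σ(380) = (380/625)⁴ = (0.6080)⁴ = 0.1367.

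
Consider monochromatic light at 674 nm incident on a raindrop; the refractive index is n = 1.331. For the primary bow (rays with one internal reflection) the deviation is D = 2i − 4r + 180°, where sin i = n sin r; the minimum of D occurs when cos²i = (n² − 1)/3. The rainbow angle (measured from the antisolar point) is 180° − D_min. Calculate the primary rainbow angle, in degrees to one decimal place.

42.4°

cos²i = (1.77156 − 1)/3 = 0.25719; i = arccos(0.50714) = 59.527°.
sin r = sin 59.527°/1.331 = 0.64753; r = 40.356°.
D_min = 2·59.527° − 4·40.356° + 180° = 137.630°.
Rainbow angle = 180° − D_min = 42.370°.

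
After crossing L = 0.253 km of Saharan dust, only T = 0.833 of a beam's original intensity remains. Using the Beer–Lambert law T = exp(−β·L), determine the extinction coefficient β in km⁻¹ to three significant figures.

Beer–Lambert: T = exp(−βL) ⇒ β = −ln(T)/L = −ln(0.833)/0.253 = 0.1827/0.253 = 0.7222 km⁻¹.

0.722 km⁻¹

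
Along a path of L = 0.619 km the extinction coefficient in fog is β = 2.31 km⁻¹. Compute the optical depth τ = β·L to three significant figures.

1.43

τ = β·L = 2.31 × 0.619 = 1.4299.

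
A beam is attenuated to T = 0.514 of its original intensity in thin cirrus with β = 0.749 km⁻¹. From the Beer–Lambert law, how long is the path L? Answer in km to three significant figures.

0.889 km

Beer–Lambert: T = exp(−βL) ⇒ L = −ln(T)/β = −ln(0.514)/0.749 = 0.6655/0.749 = 0.8886 km.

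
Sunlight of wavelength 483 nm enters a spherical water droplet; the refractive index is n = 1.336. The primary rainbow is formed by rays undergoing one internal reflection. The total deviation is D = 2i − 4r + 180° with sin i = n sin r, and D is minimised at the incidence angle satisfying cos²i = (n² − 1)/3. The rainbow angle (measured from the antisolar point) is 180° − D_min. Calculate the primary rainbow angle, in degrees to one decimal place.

41.6°

cos²i = (1.78490 − 1)/3 = 0.26163; i = arccos(0.51150) = 59.236°.
sin r = sin 59.236°/1.336 = 0.64318; r = 40.029°.
D_min = 2·59.236° − 4·40.029° + 180° = 138.356°.
Rainbow angle = 180° − D_min = 41.644°.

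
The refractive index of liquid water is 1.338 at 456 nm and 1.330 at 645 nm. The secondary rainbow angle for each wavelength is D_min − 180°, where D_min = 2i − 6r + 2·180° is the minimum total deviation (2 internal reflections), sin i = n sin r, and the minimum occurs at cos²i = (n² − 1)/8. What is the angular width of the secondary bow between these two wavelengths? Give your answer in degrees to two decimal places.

2.09°

At 456 nm (n = 1.338): cos²i = 0.09878 → i = 71.682°, r = 45.195°, D_min = 232.193°, rainbow angle = 52.193°.
At 645 nm (n = 1.330): cos²i = 0.09611 → i = 71.940°, r = 45.630°, D_min = 230.101°, rainbow angle = 50.101°.
Angular width = |52.193° − 50.101°| = 2.092°.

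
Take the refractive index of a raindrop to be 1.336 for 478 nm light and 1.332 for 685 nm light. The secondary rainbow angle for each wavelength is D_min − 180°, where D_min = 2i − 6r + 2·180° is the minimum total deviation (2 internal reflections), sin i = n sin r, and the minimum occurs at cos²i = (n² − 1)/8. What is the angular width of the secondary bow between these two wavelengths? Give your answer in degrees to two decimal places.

1.05°

At 478 nm (n = 1.336): cos²i = 0.09811 → i = 71.746°, r = 45.303°, D_min = 231.674°, rainbow angle = 51.674°.
At 685 nm (n = 1.332): cos²i = 0.09678 → i = 71.875°, r = 45.520°, D_min = 230.628°, rainbow angle = 50.628°.
Angular width = |51.674° − 50.628°| = 1.046°.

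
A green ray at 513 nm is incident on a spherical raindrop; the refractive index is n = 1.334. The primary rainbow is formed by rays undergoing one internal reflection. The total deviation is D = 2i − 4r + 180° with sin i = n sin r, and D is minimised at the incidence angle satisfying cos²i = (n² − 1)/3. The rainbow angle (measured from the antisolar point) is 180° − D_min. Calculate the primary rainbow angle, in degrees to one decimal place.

41.9°

cos²i = (1.77956 − 1)/3 = 0.25985; i = arccos(0.50976) = 59.352°.
sin r = sin 59.352°/1.334 = 0.64492; r = 40.159°.
D_min = 2·59.352° − 4·40.159° + 180° = 138.067°.
Rainbow angle = 180° − D_min = 41.933°.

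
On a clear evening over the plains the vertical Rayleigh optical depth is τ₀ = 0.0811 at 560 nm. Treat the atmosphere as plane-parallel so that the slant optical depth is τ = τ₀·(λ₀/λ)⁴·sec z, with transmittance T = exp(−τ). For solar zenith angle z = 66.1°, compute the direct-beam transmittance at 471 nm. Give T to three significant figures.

sec 66.1° = 2.4683.
τ = 0.0811 × (560/471)⁴ × 2.4683 = 0.0811 × 1.9983 × 2.4683 = 0.4000.
T = exp(−0.4000) = 0.6703.

0.670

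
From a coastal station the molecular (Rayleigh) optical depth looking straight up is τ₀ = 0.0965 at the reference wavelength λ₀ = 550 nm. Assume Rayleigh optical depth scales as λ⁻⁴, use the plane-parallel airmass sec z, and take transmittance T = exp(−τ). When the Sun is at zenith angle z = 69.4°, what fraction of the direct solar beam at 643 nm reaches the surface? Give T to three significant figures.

0.863

sec 69.4° = 2.8422.
τ = 0.0965 × (550/643)⁴ × 2.8422 = 0.0965 × 0.5353 × 2.8422 = 0.1468.
T = exp(−0.1468) = 0.8634.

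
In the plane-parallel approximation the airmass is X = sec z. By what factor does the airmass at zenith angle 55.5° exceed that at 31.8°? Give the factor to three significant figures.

1.50

X(55.5°)/X(31.8°) = sec 55.5° / sec 31.8° = cos 31.8° / cos 55.5° = 0.8499/0.5664 = 1.5005.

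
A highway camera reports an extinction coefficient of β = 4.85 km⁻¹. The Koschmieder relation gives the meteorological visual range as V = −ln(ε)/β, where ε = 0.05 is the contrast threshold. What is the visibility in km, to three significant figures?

V = −ln(0.05) / 4.85 = 2.996 / 4.85 = 0.6177 km.

0.618 km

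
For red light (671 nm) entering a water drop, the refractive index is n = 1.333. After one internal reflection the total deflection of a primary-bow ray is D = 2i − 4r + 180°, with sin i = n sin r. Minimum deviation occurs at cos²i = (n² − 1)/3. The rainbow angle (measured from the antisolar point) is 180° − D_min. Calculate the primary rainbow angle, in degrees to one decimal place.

cos²i = (1.77689 − 1)/3 = 0.25896; i = arccos(0.50888) = 59.410°.
sin r = sin 59.410°/1.333 = 0.64579; r = 40.225°.
D_min = 2·59.410° − 4·40.225° + 180° = 137.922°.
Rainbow angle = 180° − D_min = 42.078°.

42.1°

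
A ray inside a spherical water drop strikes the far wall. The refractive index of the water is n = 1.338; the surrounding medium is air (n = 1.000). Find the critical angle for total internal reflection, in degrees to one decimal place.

sin θ_c = n_air / n = 1.000 / 1.338 = 0.7474.
θ_c = arcsin(0.7474) = 48.36°.

48.4°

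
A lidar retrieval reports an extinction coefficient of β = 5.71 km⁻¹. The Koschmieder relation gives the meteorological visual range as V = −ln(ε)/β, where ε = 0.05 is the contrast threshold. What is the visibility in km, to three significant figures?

0.525 km

V = −ln(0.05) / 5.71 = 2.996 / 5.71 = 0.5246 km.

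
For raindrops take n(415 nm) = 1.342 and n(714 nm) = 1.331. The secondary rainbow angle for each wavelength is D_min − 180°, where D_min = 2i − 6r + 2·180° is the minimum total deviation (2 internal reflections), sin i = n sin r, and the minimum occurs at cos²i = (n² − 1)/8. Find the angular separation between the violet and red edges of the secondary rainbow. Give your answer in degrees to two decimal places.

2.86°

At 415 nm (n = 1.342): cos²i = 0.10012 → i = 71.554°, r = 44.981°, D_min = 233.222°, rainbow angle = 53.222°.
At 714 nm (n = 1.331): cos²i = 0.09645 → i = 71.907°, r = 45.575°, D_min = 230.365°, rainbow angle = 50.365°.
Angular width = |53.222° − 50.365°| = 2.857°.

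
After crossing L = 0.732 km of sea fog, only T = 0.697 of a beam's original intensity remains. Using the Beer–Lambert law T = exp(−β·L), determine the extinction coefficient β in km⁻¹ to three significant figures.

0.493 km⁻¹

Beer–Lambert: T = exp(−βL) ⇒ β = −ln(T)/L = −ln(0.697)/0.732 = 0.3610/0.732 = 0.4931 km⁻¹.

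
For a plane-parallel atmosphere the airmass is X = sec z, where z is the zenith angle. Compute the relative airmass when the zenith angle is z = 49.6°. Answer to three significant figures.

1.54

X = sec z = 1/cos 49.6° = 1/0.6481 = 1.5429.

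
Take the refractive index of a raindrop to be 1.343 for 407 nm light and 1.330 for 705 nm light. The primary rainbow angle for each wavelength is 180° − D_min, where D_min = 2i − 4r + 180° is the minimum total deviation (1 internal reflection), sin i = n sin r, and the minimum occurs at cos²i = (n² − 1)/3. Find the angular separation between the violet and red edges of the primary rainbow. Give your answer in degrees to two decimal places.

1.87°

At 407 nm (n = 1.343): cos²i = 0.26788 → i = 58.830°, r = 39.577°, D_min = 139.354°, rainbow angle = 40.646°.
At 705 nm (n = 1.330): cos²i = 0.25630 → i = 59.585°, r = 40.422°, D_min = 137.484°, rainbow angle = 42.516°.
Angular width = |40.646° − 42.516°| = 1.871°.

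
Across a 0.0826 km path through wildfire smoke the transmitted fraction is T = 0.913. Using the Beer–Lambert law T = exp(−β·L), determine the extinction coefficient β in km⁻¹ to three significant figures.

Beer–Lambert: T = exp(−βL) ⇒ β = −ln(T)/L = −ln(0.913)/0.0826 = 0.0910/0.0826 = 1.102 km⁻¹.

1.10 km⁻¹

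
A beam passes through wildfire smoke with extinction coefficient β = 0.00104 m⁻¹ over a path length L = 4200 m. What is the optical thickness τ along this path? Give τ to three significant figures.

τ = β·L = 0.00104 × 4200 = 4.3680.

4.37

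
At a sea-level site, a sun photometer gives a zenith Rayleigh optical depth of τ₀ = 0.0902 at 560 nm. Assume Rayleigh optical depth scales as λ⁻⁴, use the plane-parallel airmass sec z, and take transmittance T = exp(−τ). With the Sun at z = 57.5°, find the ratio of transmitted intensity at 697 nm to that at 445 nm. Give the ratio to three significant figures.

1.42

Airmass: sec 57.5° = 1.8612.
τ(697 nm) = 0.0902 × (560/697)⁴ × 1.8612 = 0.0902 × 0.4167 × 1.8612 = 0.0700.
τ(445 nm) = 0.0902 × (560/445)⁴ × 1.8612 = 0.0902 × 2.5079 × 1.8612 = 0.4210.
T(697)/T(445) = exp(τ_B − τ_A) = exp(0.3511) = 1.4206.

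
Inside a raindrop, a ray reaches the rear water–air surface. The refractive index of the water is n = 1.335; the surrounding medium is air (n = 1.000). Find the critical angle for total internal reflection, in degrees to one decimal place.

48.5°

sin θ_c = n_air / n = 1.000 / 1.335 = 0.7491.
θ_c = arcsin(0.7491) = 48.51°.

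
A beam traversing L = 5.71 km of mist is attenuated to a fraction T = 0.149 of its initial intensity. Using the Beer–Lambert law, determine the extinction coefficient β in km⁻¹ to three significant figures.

Beer–Lambert: T = exp(−βL) ⇒ β = −ln(T)/L = −ln(0.149)/5.71 = 1.9038/5.71 = 0.3334 km⁻¹.

0.333 km⁻¹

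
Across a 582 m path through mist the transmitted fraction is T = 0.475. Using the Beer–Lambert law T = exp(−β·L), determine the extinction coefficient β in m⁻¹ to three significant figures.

Beer–Lambert: T = exp(−βL) ⇒ β = −ln(T)/L = −ln(0.475)/582 = 0.7444/582 = 0.001279 m⁻¹.

0.00128 m⁻¹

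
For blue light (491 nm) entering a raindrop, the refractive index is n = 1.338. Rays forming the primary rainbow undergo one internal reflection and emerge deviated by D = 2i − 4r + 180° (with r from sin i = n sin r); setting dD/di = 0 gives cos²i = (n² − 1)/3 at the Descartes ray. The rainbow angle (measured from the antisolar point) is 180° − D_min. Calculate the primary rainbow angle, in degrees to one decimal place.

41.4°

cos²i = (1.79024 − 1)/3 = 0.26341; i = arccos(0.51324) = 59.120°.
sin r = sin 59.120°/1.338 = 0.64144; r = 39.899°.
D_min = 2·59.120° − 4·39.899° + 180° = 138.643°.
Rainbow angle = 180° − D_min = 41.357°.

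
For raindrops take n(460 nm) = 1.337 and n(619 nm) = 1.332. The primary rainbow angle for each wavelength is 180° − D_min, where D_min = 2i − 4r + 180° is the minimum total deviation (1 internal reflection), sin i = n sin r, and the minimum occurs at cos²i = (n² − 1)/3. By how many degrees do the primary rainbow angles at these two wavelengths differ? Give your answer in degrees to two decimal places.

0.72°

At 460 nm (n = 1.337): cos²i = 0.26252 → i = 59.178°, r = 39.964°, D_min = 138.500°, rainbow angle = 41.500°.
At 619 nm (n = 1.332): cos²i = 0.25807 → i = 59.469°, r = 40.290°, D_min = 137.776°, rainbow angle = 42.224°.
Angular width = |41.500° − 42.224°| = 0.724°.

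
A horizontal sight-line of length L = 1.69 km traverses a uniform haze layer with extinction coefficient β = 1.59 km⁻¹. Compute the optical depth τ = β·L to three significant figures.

τ = β·L = 1.59 × 1.69 = 2.6871.

2.69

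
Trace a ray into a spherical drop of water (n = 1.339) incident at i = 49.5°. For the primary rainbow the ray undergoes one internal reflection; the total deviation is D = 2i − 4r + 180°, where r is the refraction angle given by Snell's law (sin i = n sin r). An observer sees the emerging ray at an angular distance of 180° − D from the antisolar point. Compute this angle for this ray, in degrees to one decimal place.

sin r = sin 49.5° / 1.339 = 0.7604/1.339 = 0.5679; r = 34.60°.
D = 2·49.5° − 4·34.60° + 180° = 99.00° − 138.41° + 180° = 140.59°.
Angle from antisolar point = 180° − D = 39.41°.

39.4°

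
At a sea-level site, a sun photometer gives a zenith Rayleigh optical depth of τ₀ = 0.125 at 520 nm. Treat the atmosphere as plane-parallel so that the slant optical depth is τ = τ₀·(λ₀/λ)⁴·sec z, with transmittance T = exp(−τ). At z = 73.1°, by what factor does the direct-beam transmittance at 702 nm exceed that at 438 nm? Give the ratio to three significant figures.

Airmass: sec 73.1° = 3.4399.
τ(702 nm) = 0.125 × (520/702)⁴ × 3.4399 = 0.125 × 0.3011 × 3.4399 = 0.1295.
τ(438 nm) = 0.125 × (520/438)⁴ × 3.4399 = 0.125 × 1.9866 × 3.4399 = 0.8542.
T(702)/T(438) = exp(τ_B − τ_A) = exp(0.7248) = 2.0643.

2.06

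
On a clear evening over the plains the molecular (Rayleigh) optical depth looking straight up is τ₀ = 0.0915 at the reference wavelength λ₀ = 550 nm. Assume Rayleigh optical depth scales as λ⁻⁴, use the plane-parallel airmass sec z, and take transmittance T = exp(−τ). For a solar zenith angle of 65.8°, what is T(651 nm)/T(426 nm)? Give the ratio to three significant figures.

Airmass: sec 65.8° = 2.4395.
τ(651 nm) = 0.0915 × (550/651)⁴ × 2.4395 = 0.0915 × 0.5095 × 2.4395 = 0.1137.
τ(426 nm) = 0.0915 × (550/426)⁴ × 2.4395 = 0.0915 × 2.7785 × 2.4395 = 0.6202.
T(651)/T(426) = exp(τ_B − τ_A) = exp(0.5065) = 1.6594.

1.66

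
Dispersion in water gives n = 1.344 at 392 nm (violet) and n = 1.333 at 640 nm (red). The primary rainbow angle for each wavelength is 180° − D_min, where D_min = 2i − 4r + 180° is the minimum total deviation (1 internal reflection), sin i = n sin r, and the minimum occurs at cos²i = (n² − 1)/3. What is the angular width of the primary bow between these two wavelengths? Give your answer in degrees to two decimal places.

1.57°

At 392 nm (n = 1.344): cos²i = 0.26878 → i = 58.772°, r = 39.512°, D_min = 139.495°, rainbow angle = 40.505°.
At 640 nm (n = 1.333): cos²i = 0.25896 → i = 59.410°, r = 40.225°, D_min = 137.922°, rainbow angle = 42.078°.
Angular width = |40.505° − 42.078°| = 1.573°.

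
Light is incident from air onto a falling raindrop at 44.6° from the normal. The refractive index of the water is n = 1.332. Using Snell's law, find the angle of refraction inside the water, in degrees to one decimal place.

Snell: sin θ_r = sin θ_i / n = sin 44.6° / 1.332 = 0.7022 / 1.332 = 0.5271.
θ_r = arcsin(0.5271) = 31.81°.

31.8°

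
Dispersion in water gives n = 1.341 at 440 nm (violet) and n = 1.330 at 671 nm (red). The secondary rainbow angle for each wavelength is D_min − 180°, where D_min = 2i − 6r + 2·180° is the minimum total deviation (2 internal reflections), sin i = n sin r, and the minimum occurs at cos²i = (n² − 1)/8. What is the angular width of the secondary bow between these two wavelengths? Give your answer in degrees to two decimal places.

2.86°

At 440 nm (n = 1.341): cos²i = 0.09979 → i = 71.586°, r = 45.034°, D_min = 232.966°, rainbow angle = 52.966°.
At 671 nm (n = 1.330): cos²i = 0.09611 → i = 71.940°, r = 45.630°, D_min = 230.101°, rainbow angle = 50.101°.
Angular width = |52.966° − 50.101°| = 2.865°.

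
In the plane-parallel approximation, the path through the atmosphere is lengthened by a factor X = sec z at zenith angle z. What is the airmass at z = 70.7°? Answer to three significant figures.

3.03

X = sec z = 1/cos 70.7° = 1/0.3305 = 3.0256.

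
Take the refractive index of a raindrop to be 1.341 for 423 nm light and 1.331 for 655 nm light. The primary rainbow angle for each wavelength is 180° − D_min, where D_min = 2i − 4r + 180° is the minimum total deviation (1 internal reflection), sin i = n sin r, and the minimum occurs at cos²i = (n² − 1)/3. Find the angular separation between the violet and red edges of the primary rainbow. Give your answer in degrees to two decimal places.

At 423 nm (n = 1.341): cos²i = 0.26609 → i = 58.946°, r = 39.705°, D_min = 139.071°, rainbow angle = 40.929°.
At 655 nm (n = 1.331): cos²i = 0.25719 → i = 59.527°, r = 40.356°, D_min = 137.630°, rainbow angle = 42.370°.
Angular width = |40.929° − 42.370°| = 1.441°.

1.44°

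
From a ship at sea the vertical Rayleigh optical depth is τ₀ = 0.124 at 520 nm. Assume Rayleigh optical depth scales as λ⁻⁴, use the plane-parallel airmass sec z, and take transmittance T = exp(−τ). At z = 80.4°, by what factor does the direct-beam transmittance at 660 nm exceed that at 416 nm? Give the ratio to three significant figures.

Airmass: sec 80.4° = 5.9963.
τ(660 nm) = 0.124 × (520/660)⁴ × 5.9963 = 0.124 × 0.3853 × 5.9963 = 0.2865.
τ(416 nm) = 0.124 × (520/416)⁴ × 5.9963 = 0.124 × 2.4414 × 5.9963 = 1.8153.
T(660)/T(416) = exp(τ_B − τ_A) = exp(1.5288) = 4.6126.

4.61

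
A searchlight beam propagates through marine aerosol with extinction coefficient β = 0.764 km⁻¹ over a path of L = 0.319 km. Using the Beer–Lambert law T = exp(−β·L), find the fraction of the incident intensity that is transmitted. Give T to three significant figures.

0.784

τ = β·L = 0.764 × 0.319 = 0.2437.
T = exp(−0.2437) = 0.7837.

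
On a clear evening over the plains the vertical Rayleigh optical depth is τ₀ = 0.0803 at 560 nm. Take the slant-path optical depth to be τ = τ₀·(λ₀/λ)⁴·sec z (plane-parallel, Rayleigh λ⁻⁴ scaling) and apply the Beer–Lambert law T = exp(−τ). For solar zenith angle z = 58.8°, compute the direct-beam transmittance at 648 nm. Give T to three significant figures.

sec 58.8° = 1.9304.
τ = 0.0803 × (560/648)⁴ × 1.9304 = 0.0803 × 0.5578 × 1.9304 = 0.0865.
T = exp(−0.0865) = 0.9172.

0.917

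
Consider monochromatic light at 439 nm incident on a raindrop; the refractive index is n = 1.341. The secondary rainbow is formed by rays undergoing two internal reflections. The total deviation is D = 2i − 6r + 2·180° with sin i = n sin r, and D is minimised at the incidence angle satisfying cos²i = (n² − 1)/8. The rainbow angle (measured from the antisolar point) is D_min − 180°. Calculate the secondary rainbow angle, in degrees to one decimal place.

53.0°

cos²i = (1.79828 − 1)/8 = 0.09979; i = arccos(0.31589) = 71.586°.
sin r = sin 71.586°/1.341 = 0.70753; r = 45.034°.
D_min = 2·71.586° − 6·45.034° + 360° = 232.966°.
Rainbow angle = D_min − 180° = 52.966°.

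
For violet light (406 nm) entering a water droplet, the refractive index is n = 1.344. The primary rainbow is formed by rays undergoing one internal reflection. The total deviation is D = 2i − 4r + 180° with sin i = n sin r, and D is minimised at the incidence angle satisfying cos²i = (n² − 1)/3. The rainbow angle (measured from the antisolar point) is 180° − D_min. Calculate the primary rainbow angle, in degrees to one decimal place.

40.5°

cos²i = (1.80634 − 1)/3 = 0.26878; i = arccos(0.51844) = 58.772°.
sin r = sin 58.772°/1.344 = 0.63625; r = 39.512°.
D_min = 2·58.772° − 4·39.512° + 180° = 139.495°.
Rainbow angle = 180° − D_min = 40.505°.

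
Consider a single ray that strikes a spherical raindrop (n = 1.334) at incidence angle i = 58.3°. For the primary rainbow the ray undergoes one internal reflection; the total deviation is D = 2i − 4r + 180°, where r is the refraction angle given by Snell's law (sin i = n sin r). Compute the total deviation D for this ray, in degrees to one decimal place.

138.1°

sin r = sin 58.3° / 1.334 = 0.8508/1.334 = 0.6378; r = 39.63°.
D = 2·58.3° − 4·39.63° + 180° = 116.60° − 158.51° + 180° = 138.09°.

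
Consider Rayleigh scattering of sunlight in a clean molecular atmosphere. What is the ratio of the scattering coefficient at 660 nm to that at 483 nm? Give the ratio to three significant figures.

Rayleigh scattering ∝ λ⁻⁴, so the ratio of coefficients is the inverse fourth power of the wavelength ratio.
σ(660)/σ(483) = (483/660)⁴ = (0.7318)⁴ = 0.2868.

0.287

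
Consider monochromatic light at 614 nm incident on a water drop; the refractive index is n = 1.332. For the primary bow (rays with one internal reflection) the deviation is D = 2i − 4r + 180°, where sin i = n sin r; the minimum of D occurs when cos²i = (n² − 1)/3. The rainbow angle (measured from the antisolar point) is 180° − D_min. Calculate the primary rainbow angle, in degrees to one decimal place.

42.2°

cos²i = (1.77422 − 1)/3 = 0.25807; i = arccos(0.50801) = 59.469°.
sin r = sin 59.469°/1.332 = 0.64666; r = 40.290°.
D_min = 2·59.469° − 4·40.290° + 180° = 137.776°.
Rainbow angle = 180° − D_min = 42.224°.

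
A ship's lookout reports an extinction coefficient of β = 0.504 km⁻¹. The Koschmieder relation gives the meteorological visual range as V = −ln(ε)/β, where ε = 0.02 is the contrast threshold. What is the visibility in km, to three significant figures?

7.76 km

V = −ln(0.02) / 0.504 = 3.912 / 0.504 = 7.7620 km.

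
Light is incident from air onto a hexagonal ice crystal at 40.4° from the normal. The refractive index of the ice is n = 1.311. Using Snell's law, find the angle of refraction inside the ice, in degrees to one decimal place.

29.6°

Snell: sin θ_r = sin θ_i / n = sin 40.4° / 1.311 = 0.6481 / 1.311 = 0.4944.
θ_r = arcsin(0.4944) = 29.63°.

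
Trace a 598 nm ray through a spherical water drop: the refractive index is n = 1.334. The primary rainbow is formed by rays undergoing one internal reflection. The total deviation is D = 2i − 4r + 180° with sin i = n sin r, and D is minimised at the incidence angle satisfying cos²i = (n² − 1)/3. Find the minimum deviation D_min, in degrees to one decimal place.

138.1°

cos²i = (1.77956 − 1)/3 = 0.25985; i = arccos(0.50976) = 59.352°.
sin r = sin 59.352°/1.334 = 0.64492; r = 40.159°.
D_min = 2·59.352° − 4·40.159° + 180° = 138.067°.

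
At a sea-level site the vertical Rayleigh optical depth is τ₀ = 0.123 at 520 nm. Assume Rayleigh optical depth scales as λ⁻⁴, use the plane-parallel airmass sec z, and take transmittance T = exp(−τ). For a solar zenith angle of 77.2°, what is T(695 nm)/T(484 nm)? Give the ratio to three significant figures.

Airmass: sec 77.2° = 4.5137.
τ(695 nm) = 0.123 × (520/695)⁴ × 4.5137 = 0.123 × 0.3134 × 4.5137 = 0.1740.
τ(484 nm) = 0.123 × (520/484)⁴ × 4.5137 = 0.123 × 1.3324 × 4.5137 = 0.7397.
T(695)/T(484) = exp(τ_B − τ_A) = exp(0.5657) = 1.7607.

1.76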